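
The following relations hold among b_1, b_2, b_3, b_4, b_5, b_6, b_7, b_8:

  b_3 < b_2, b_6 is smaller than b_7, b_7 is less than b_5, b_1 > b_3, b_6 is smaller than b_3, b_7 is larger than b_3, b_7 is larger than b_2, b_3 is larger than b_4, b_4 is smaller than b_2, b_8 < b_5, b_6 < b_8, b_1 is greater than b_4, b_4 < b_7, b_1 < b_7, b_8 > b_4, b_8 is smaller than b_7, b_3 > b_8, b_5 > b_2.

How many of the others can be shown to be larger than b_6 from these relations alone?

From b_6 the given relations immediately reach b_8, b_3, b_7.
From those, b_1, b_2, b_5 — 6 in total.
No other element is forced above b_6 by the given relations, so the count is 6.

6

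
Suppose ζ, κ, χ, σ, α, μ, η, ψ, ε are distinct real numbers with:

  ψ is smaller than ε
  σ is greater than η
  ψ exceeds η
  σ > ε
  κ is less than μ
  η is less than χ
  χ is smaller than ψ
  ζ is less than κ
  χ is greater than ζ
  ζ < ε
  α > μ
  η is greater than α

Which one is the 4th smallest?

Piecing the relations together gives one ordering: ζ < κ < μ < α < η < χ < ψ < ε < σ.
The 4th smallest is α.

α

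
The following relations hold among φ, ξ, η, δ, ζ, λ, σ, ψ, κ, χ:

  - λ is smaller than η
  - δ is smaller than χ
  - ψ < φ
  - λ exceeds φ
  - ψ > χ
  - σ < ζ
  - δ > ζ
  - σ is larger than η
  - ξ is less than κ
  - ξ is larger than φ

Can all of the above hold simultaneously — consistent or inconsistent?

inconsistent

Chaining the given relations yields λ < η < σ < ζ < δ < χ < ψ < φ, so λ < φ. But one relation states φ < λ. These cannot both hold.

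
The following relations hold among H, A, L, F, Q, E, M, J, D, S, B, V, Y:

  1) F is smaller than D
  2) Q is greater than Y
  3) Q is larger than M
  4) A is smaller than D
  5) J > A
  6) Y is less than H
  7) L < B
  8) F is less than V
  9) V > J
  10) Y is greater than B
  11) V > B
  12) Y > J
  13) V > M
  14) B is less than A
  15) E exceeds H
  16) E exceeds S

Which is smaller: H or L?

L

Following the relations from L: L < B < A < J < Y < H.
So L < H; L is the smaller of the two.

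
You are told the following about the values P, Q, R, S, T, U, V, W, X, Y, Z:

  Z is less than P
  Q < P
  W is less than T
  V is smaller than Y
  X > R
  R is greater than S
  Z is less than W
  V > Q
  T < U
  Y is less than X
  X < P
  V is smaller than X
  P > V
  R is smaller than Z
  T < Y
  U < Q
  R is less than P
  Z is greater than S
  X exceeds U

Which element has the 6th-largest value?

U

Chaining the given pairs: S < R < Z < W < T < U < Q < V < Y < X < P.
The 6th largest is U.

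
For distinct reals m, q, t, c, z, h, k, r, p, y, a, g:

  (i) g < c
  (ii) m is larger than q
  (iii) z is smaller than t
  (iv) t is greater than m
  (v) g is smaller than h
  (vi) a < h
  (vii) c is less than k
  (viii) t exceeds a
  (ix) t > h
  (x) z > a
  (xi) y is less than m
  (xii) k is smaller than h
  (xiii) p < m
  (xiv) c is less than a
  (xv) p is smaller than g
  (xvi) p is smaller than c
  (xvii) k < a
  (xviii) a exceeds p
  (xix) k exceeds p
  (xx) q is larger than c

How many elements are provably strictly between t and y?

The relations place y below t. An element lies strictly between them when it is forced above y and also forced below t.
Above y: {m}. Below t: {p, g, c, q, k, a, m, z, h}.
Intersection: {m} — 1.

1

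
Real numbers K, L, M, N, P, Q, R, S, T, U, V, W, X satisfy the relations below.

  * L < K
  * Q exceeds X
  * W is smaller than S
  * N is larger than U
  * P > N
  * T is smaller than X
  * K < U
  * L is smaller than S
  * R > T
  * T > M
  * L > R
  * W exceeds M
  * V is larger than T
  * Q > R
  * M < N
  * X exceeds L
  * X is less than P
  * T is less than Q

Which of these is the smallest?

M

T is not least since M < T; R is not least since T < R; L is not least since R < L; X is not least since L < X; V is not least since T < V; Q is not least since X < Q; K is not least since L < K; U is not least since K < U; W is not least since M < W; S is not least since W < S; N is not least since M < N; P is not least since X < P.
Only M has nothing below it, so M is the smallest.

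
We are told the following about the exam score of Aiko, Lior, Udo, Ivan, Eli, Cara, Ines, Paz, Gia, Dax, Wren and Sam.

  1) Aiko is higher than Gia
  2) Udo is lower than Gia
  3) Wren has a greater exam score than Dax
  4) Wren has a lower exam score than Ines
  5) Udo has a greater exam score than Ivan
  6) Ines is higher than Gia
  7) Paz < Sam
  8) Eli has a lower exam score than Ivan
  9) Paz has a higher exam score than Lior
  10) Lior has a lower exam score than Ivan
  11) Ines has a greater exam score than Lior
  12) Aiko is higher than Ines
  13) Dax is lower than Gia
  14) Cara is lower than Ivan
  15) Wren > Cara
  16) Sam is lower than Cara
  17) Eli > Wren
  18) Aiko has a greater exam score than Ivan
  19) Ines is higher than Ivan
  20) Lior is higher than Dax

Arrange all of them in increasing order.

Dax < Lior < Paz < Sam < Cara < Wren < Eli < Ivan < Udo < Gia < Ines < Aiko

Each adjacent pair is fixed by a given relation: Dax < Lior; Lior < Paz; Paz < Sam; Sam < Cara; Cara < Wren; Wren < Eli; Eli < Ivan; Ivan < Udo; Udo < Gia; Gia < Ines; Ines < Aiko. Chaining them end to end gives the full order.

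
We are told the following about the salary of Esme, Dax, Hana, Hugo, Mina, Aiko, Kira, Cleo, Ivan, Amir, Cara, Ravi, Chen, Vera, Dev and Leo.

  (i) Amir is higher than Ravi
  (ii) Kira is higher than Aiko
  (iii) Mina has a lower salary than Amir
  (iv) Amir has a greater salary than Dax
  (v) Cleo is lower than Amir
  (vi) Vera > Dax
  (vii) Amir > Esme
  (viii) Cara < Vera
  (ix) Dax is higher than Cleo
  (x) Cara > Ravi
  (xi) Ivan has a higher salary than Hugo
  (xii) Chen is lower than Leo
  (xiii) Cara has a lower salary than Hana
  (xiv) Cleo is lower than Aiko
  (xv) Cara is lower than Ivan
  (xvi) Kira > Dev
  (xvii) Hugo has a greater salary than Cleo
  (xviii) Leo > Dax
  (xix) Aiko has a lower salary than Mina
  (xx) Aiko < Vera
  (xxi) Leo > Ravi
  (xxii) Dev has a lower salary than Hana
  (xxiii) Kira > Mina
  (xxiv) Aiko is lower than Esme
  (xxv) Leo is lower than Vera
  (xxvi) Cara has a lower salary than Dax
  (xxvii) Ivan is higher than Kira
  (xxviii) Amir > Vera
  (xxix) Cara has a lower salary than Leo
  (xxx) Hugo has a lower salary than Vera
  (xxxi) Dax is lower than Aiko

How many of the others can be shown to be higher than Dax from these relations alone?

From Dax the given relations immediately reach Aiko, Leo, Vera, Amir.
From those, Esme, Mina, Kira — 7 in total.
From those, Ivan — 8 in total.
No other element is forced above Dax by the given relations, so the count is 8.

8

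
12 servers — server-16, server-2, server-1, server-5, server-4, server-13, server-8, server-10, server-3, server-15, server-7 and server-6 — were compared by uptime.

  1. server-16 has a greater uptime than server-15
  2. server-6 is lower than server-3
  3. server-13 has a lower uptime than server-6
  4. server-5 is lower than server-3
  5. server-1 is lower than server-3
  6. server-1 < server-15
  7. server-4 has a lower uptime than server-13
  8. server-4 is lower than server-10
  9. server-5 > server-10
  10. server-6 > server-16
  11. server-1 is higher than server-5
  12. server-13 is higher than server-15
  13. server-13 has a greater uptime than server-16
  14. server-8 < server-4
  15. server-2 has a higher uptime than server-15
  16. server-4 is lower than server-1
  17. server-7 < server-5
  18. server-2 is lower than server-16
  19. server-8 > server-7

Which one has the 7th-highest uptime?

The consecutive relations fix a unique order: server-7 < server-8 < server-4 < server-10 < server-5 < server-1 < server-15 < server-2 < server-16 < server-13 < server-6 < server-3.
The 7th largest is server-1.

server-1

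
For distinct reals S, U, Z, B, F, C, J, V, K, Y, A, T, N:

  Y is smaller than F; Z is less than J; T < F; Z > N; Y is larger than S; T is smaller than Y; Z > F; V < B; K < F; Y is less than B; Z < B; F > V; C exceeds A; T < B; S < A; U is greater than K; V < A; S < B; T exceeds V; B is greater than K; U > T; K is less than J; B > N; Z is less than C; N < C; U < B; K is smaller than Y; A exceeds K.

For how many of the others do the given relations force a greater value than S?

7

From S the given relations immediately reach Y, A, B.
From those, F, C — 5 in total.
From those, Z — 6 in total.
From those, J — 7 in total.
No other element is forced above S by the given relations, so the count is 7.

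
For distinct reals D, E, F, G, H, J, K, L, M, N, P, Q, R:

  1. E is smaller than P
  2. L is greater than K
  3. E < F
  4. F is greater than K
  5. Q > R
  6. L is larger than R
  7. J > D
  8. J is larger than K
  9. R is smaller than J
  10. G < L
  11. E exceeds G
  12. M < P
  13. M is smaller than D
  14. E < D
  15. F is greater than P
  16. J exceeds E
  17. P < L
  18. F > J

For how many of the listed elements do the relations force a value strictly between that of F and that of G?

4

Chaining upward from G reaches: E, P, L, D, J.
Chaining downward from F reaches: K, M, E, R, P, D, J.
Strictly between G and F are those in both lists: E, P, D, J — 4 elements.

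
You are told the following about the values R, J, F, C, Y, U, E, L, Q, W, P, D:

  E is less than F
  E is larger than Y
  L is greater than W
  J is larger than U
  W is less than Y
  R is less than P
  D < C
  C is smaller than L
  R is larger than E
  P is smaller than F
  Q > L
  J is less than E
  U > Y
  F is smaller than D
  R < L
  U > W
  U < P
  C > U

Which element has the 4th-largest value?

D

Piecing the relations together gives one ordering: W < Y < U < J < E < R < P < F < D < C < L < Q.
Counting 4 from the largest end gives D.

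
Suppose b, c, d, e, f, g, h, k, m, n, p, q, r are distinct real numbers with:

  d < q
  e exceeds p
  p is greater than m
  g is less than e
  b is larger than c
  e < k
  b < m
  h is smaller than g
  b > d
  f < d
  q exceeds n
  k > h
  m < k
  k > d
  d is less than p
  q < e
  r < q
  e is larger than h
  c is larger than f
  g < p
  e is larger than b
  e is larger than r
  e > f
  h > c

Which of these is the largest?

f is not greatest since f < d; n is not greatest since n < q; d is not greatest since d < p; c is not greatest since c < b; b is not greatest since b < m; h is not greatest since h < g; m is not greatest since m < k; g is not greatest since g < e; p is not greatest since p < e; r is not greatest since r < e; q is not greatest since q < e; e is not greatest since e < k.
Only k has nothing above it, so k is the largest.

k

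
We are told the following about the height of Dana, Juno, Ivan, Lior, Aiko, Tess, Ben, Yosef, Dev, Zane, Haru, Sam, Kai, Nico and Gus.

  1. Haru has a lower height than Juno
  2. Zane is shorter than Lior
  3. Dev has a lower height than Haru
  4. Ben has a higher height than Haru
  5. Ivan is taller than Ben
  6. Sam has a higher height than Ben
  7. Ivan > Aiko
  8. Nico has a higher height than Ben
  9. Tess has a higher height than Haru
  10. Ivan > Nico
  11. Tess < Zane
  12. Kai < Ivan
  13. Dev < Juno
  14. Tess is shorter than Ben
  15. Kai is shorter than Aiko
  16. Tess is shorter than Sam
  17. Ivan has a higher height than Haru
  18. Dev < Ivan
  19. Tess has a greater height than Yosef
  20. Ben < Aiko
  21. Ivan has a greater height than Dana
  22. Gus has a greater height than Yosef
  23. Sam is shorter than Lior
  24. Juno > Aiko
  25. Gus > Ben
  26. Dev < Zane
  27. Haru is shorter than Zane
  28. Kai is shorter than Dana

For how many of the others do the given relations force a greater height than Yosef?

10

The elements the relations force above Yosef are Tess, Ben, Nico, Sam, Aiko, Zane, Juno, Gus, Ivan, Lior — no chain reaches any other.
That is 10.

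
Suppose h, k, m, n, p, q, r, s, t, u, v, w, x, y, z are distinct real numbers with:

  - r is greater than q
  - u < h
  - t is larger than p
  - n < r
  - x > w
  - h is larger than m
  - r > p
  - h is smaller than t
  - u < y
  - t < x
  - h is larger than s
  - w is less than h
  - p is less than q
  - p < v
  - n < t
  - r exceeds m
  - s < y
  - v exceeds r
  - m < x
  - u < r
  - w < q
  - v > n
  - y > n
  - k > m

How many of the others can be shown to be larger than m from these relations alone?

6

From m the given relations immediately reach r, h, k, x.
From those, v, t — 6 in total.
No other element is forced above m by the given relations, so the count is 6.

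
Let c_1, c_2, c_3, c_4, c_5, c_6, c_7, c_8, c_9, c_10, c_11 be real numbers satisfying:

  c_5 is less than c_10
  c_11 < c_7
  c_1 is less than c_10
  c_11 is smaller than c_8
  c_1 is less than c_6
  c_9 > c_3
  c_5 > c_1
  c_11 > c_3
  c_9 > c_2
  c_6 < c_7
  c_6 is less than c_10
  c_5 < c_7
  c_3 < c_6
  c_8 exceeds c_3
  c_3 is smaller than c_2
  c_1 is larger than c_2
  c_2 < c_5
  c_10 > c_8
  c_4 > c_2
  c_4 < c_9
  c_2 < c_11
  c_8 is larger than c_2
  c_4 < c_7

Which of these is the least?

c_3

c_2 is not least since c_3 < c_2; c_1 is not least since c_2 < c_1; c_11 is not least since c_2 < c_11; c_5 is not least since c_1 < c_5; c_4 is not least since c_2 < c_4; c_6 is not least since c_3 < c_6; c_8 is not least since c_11 < c_8; c_7 is not least since c_6 < c_7; c_9 is not least since c_2 < c_9; c_10 is not least since c_8 < c_10.
Only c_3 has nothing below it, so c_3 is the least.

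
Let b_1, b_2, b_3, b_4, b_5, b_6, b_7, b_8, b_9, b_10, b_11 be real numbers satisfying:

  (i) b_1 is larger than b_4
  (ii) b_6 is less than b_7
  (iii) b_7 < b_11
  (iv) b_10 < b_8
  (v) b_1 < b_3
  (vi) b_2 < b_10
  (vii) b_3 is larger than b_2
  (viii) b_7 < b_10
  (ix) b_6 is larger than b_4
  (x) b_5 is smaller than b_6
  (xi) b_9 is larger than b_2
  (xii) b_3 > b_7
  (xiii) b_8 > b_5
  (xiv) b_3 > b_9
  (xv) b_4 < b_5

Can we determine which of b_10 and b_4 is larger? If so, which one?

b_10

The relevant relations are b_4 < b_5; b_5 < b_6; b_6 < b_7; b_7 < b_10.
Chaining these gives b_4 < b_5 < b_6 < b_7 < b_10.
So b_10 is larger.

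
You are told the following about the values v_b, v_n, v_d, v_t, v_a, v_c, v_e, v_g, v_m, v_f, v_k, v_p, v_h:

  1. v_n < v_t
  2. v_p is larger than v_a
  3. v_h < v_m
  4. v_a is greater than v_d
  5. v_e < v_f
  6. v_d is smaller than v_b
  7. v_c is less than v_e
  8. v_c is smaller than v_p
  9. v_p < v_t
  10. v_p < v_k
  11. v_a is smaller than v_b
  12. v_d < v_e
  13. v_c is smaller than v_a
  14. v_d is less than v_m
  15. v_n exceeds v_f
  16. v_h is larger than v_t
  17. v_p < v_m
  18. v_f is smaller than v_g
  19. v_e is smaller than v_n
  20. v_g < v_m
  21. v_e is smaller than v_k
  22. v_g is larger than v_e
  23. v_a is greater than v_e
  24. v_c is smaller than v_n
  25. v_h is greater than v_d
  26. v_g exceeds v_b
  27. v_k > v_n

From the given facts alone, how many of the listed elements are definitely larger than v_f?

The elements the relations force above v_f are v_g, v_n, v_k, v_t, v_h, v_m — no chain reaches any other.
That is 6.

6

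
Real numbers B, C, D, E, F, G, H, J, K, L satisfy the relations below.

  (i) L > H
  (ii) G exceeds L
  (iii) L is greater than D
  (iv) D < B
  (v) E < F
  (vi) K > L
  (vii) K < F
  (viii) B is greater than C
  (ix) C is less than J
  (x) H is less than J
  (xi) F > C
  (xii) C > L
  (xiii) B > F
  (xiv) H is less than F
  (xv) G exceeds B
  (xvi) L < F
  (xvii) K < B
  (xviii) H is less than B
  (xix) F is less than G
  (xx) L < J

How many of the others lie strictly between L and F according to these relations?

2

The relations place L below F. An element lies strictly between them when it is forced above L and also forced below F.
Above L: {C, K, J, B, G}. Below F: {D, H, E, C, K}.
Intersection: {C, K} — 2.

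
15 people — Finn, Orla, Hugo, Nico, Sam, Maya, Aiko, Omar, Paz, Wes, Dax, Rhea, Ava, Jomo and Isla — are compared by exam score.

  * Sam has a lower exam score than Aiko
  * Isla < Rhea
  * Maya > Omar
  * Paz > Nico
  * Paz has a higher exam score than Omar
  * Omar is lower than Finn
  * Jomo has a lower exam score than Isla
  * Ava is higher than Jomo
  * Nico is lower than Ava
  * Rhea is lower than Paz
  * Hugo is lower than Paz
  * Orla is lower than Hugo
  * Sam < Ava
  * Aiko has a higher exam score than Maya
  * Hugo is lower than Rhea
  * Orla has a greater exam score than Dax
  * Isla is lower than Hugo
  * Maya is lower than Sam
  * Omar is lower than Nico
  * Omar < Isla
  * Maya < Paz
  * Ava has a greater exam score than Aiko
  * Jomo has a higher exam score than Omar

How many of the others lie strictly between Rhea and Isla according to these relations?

1

The relations place Isla below Rhea. An element lies strictly between them when it is forced above Isla and also forced below Rhea.
Above Isla: {Hugo, Paz}. Below Rhea: {Dax, Orla, Omar, Jomo, Hugo}.
Intersection: {Hugo} — 1.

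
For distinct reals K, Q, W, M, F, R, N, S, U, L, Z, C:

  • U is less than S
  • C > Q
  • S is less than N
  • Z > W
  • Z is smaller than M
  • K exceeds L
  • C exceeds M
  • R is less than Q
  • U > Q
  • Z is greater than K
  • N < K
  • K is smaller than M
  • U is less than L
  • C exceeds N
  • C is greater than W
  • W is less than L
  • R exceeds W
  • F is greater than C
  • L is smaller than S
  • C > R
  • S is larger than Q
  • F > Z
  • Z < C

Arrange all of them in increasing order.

W < R < Q < U < L < S < N < K < Z < M < C < F

Each adjacent pair is fixed by a given relation: W < R; R < Q; Q < U; U < L; L < S; S < N; N < K; K < Z; Z < M; M < C; C < F. Chaining them end to end gives the full order.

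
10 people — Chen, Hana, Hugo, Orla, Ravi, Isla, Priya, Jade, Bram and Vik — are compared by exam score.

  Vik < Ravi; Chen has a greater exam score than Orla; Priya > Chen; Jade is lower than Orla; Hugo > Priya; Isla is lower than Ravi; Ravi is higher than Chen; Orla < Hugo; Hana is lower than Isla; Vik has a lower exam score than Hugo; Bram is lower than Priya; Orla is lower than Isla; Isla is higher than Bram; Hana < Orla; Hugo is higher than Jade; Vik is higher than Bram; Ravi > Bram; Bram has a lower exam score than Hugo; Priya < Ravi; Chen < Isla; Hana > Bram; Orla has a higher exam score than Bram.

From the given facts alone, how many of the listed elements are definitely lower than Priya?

From Priya the given relations immediately reach Bram, Chen.
From those, Orla — 3 in total.
From those, Jade, Hana — 5 in total.
Nothing else is reachable below Priya; 5 in all.

5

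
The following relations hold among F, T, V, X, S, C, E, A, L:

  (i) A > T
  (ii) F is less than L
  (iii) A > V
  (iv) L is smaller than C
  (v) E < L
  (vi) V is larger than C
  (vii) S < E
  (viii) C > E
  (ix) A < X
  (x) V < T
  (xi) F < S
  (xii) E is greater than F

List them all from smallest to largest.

Nothing is placed below F, so it is least; from there F < S; S < E; E < L; L < C; C < V; V < T; T < A; A < X, each given directly.

F < S < E < L < C < V < T < A < X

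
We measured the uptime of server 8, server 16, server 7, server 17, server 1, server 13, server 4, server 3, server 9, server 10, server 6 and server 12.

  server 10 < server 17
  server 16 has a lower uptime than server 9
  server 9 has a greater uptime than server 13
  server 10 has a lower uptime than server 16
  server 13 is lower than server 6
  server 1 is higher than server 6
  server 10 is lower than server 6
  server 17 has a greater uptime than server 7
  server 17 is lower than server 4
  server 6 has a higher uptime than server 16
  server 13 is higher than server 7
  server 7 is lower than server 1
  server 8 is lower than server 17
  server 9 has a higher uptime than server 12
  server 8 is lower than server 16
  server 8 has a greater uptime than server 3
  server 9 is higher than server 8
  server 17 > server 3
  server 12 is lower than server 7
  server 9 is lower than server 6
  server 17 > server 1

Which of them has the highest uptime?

server 4

server 12 is not greatest since server 12 < server 7; server 3 is not greatest since server 3 < server 8; server 7 is not greatest since server 7 < server 13; server 10 is not greatest since server 10 < server 17; server 8 is not greatest since server 8 < server 16; server 13 is not greatest since server 13 < server 9; server 16 is not greatest since server 16 < server 6; server 9 is not greatest since server 9 < server 6; server 6 is not greatest since server 6 < server 1; server 1 is not greatest since server 1 < server 17; server 17 is not greatest since server 17 < server 4.
Only server 4 has nothing above it, so server 4 is the highest uptime.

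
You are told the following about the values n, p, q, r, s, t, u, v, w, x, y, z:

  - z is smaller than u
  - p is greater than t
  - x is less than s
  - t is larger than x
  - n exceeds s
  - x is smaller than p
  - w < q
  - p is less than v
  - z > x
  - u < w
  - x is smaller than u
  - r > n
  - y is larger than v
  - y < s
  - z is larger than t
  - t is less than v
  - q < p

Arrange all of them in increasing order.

x < t < z < u < w < q < p < v < y < s < n < r

Each adjacent pair is fixed by a given relation: x < t; t < z; z < u; u < w; w < q; q < p; p < v; v < y; y < s; s < n; n < r. Chaining them end to end gives the full order.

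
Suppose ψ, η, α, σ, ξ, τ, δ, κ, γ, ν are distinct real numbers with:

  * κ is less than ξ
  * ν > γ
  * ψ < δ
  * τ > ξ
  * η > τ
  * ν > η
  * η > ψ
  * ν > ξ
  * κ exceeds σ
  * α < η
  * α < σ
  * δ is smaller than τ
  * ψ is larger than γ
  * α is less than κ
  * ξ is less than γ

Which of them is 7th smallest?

Piecing the relations together gives one ordering: α < σ < κ < ξ < γ < ψ < δ < τ < η < ν.
Counting 7 from the smallest end gives δ.

δ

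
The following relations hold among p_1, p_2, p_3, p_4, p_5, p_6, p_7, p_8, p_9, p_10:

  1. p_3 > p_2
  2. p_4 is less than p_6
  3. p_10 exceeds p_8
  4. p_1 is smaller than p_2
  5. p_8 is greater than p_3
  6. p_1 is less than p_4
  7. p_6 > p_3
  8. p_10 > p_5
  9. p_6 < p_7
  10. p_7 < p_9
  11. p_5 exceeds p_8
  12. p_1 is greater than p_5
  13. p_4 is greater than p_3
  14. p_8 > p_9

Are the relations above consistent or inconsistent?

We have p_5 < p_1 stated directly, yet also p_1 < p_2 < p_3 < p_4 < p_6 < p_7 < p_9 < p_8 < p_5 by chaining the others — so p_1 < p_5. Contradiction.

inconsistent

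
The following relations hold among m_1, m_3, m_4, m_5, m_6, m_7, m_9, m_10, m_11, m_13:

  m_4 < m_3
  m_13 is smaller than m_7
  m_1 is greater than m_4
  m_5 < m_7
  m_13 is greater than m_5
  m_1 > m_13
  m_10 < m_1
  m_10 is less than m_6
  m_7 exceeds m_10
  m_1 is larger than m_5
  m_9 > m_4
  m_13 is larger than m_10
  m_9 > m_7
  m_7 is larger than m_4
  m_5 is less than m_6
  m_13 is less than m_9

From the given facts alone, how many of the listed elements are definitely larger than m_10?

5

Directly above m_10: m_13, m_6, m_7, m_1.
One step further: m_9 (5 so far).
Nothing else is reachable above m_10; 5 in all.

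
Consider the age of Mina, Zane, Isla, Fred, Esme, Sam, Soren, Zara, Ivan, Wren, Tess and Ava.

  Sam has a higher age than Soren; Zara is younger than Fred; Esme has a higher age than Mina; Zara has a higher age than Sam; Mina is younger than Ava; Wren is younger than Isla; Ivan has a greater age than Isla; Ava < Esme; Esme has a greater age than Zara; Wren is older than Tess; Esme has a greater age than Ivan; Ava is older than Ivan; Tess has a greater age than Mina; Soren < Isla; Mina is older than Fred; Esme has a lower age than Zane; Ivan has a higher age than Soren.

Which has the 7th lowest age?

Wren

The consecutive relations fix a unique order: Soren < Sam < Zara < Fred < Mina < Tess < Wren < Isla < Ivan < Ava < Esme < Zane.
Counting 7 from the smallest end gives Wren.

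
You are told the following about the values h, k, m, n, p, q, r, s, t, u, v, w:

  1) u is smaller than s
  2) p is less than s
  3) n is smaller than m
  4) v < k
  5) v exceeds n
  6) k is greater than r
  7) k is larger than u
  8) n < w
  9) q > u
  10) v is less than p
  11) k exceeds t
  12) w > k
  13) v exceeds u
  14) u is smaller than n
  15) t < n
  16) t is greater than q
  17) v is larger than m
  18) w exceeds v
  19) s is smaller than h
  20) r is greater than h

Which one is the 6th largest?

The consecutive relations fix a unique order: u < q < t < n < m < v < p < s < h < r < k < w.
Counting 6 from the largest end gives p.

p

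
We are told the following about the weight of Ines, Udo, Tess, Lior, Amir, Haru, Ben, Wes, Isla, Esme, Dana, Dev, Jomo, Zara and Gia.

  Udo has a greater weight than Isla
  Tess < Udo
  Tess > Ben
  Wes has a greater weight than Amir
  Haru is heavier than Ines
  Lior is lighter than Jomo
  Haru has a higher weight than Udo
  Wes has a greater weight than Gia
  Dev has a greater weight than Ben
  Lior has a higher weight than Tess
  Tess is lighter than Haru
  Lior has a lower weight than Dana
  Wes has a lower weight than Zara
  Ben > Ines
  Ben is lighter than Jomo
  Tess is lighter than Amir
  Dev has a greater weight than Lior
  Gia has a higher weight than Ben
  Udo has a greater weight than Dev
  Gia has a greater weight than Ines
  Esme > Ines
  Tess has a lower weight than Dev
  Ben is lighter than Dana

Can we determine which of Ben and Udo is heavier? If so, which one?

Ben < Tess < Lior < Dev < Udo, by transitivity through Tess, Lior, Dev.
So Udo is heavier.

Udo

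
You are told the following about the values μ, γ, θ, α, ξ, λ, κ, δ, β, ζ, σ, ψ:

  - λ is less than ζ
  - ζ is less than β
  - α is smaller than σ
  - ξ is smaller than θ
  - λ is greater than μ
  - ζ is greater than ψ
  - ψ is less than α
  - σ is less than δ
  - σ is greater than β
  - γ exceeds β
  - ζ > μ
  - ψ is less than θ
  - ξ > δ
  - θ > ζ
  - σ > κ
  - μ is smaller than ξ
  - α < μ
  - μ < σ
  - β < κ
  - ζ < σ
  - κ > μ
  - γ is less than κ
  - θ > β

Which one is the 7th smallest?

γ

Piecing the relations together gives one ordering: ψ < α < μ < λ < ζ < β < γ < κ < σ < δ < ξ < θ.
The 7th smallest is γ.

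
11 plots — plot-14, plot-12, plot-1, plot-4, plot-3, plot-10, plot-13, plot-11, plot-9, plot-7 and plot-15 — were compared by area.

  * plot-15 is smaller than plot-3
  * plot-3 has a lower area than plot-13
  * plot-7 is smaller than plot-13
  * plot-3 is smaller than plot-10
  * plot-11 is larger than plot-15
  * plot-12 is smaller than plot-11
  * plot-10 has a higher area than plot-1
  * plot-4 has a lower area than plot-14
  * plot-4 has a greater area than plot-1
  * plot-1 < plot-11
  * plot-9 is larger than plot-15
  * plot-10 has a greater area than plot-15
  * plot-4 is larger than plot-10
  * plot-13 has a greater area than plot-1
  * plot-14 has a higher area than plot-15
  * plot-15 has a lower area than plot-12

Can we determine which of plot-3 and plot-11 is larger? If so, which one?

undetermined

Following every chain through plot-3: above plot-3 we get plot-10, plot-4, plot-14, plot-13; below plot-3 we get plot-15.
plot-11 is not reached, and no chain runs the other way from plot-11 to plot-3.
So the given relations leave the order of plot-3 and plot-11 undetermined.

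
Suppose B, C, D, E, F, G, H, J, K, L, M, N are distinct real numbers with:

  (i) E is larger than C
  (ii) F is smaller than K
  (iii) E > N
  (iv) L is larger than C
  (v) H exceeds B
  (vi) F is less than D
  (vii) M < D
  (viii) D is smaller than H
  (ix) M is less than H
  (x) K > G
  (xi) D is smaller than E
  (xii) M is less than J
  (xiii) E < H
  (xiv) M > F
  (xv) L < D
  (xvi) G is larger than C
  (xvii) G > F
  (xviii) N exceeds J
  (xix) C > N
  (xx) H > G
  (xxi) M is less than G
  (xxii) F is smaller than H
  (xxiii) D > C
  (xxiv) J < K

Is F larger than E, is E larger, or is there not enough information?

F < M < J < N < C < L < D < E, by transitivity through M, J, N, C, L, D.
So E is larger.

E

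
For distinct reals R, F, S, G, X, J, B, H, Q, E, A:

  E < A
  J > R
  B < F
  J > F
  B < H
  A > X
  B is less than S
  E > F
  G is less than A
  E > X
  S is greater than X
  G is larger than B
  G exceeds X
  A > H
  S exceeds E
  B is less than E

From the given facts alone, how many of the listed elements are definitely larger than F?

4

Directly above F: J, E.
One step further: S, A (4 so far).
No other element is forced above F by the given relations, so the count is 4.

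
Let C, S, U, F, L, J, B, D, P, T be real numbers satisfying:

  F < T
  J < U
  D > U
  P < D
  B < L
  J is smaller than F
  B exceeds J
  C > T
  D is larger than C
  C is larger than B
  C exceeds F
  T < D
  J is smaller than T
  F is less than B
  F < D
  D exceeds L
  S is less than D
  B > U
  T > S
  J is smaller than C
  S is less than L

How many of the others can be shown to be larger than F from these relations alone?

5

Directly above F: B, T, C, D.
One step further: L (5 so far).
No other element is forced above F by the given relations, so the count is 5.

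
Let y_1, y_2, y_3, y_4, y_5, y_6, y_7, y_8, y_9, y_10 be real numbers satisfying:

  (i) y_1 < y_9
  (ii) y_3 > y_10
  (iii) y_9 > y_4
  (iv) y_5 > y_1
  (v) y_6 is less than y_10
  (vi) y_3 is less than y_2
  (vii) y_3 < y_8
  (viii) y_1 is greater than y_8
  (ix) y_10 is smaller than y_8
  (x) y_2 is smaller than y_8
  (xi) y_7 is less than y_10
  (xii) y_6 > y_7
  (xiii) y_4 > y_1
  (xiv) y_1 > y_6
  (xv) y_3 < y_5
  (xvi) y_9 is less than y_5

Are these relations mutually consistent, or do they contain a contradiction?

consistent

The single ordering y_7 < y_6 < y_10 < y_3 < y_2 < y_8 < y_1 < y_4 < y_9 < y_5 satisfies every listed relation, so no contradiction arises.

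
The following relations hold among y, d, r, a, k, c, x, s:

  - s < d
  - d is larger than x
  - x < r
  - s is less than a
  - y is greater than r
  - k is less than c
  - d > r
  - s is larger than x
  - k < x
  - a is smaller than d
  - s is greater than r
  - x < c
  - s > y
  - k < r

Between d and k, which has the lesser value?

Following the relations from k: k < x < r < y < s < a < d.
So k < d; k is the smaller of the two.

k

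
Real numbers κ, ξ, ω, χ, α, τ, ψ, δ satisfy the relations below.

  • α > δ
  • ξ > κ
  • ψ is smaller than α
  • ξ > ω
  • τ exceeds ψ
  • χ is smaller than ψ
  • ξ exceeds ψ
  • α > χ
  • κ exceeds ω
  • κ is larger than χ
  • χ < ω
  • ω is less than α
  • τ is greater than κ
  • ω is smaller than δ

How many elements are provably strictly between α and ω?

1

The relations place ω below α. An element lies strictly between them when it is forced above ω and also forced below α.
Above ω: {κ, δ, ξ, τ}. Below α: {χ, ψ, δ}.
Intersection: {δ} — 1.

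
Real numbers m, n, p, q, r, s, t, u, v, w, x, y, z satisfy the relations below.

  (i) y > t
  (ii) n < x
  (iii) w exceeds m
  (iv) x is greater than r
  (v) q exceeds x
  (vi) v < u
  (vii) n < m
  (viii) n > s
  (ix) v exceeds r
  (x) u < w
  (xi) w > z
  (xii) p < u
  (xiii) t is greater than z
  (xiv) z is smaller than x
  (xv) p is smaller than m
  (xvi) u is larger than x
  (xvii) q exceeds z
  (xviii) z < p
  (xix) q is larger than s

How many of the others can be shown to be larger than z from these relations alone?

8

The elements the relations force above z are p, t, x, m, q, u, w, y — no chain reaches any other.
That is 8.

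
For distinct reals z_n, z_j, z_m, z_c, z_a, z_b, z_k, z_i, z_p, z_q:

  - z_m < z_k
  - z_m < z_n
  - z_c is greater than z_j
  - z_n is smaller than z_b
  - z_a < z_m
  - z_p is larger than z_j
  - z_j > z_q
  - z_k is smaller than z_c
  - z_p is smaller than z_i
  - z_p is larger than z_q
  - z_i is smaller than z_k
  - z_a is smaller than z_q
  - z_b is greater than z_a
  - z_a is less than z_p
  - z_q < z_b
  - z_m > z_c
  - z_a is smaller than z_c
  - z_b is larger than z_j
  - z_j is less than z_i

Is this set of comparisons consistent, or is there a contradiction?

We have z_m < z_k stated directly, yet also z_k < z_c < z_m by chaining the others — so z_k < z_m. Contradiction.

inconsistent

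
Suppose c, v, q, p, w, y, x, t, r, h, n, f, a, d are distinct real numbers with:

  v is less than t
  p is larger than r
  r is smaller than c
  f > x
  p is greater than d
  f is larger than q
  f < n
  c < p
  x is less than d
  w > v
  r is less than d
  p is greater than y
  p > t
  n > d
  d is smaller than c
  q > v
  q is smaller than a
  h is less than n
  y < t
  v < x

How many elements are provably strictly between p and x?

The relations place x below p. An element lies strictly between them when it is forced above x and also forced below p.
Above x: {f, d, c, n}. Below p: {r, v, y, t, d, c}.
Intersection: {d, c} — 2.

2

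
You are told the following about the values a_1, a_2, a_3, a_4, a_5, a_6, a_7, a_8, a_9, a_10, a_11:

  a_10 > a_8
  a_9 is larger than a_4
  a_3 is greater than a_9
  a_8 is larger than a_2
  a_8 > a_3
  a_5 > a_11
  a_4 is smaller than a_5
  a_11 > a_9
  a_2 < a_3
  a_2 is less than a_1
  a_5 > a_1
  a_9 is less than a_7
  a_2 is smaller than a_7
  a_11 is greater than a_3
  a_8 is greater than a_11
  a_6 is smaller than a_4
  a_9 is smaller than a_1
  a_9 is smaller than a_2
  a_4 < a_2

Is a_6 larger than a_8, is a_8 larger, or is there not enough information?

The relevant relations are a_6 < a_4; a_4 < a_9; a_9 < a_2; a_2 < a_3; a_3 < a_11; a_11 < a_8.
Together: a_6 < a_4 < a_9 < a_2 < a_3 < a_11 < a_8.
So a_8 is larger.

a_8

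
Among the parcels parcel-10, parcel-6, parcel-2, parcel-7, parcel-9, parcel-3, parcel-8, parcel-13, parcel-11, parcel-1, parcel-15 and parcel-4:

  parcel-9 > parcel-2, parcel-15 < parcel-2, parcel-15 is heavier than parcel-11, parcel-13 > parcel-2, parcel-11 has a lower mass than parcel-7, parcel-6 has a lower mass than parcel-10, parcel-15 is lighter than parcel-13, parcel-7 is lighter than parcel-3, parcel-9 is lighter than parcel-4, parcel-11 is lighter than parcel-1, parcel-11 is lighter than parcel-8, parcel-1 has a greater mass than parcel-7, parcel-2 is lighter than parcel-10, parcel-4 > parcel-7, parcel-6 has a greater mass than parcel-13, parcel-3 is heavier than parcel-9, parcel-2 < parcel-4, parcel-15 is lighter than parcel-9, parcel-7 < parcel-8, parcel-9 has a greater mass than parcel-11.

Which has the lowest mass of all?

parcel-11

parcel-7 is not least since parcel-11 < parcel-7; parcel-15 is not least since parcel-11 < parcel-15; parcel-2 is not least since parcel-15 < parcel-2; parcel-13 is not least since parcel-2 < parcel-13; parcel-9 is not least since parcel-11 < parcel-9; parcel-6 is not least since parcel-13 < parcel-6; parcel-8 is not least since parcel-11 < parcel-8; parcel-10 is not least since parcel-6 < parcel-10; parcel-3 is not least since parcel-7 < parcel-3; parcel-4 is not least since parcel-2 < parcel-4; parcel-1 is not least since parcel-11 < parcel-1.
Only parcel-11 has nothing below it, so parcel-11 is the lowest mass.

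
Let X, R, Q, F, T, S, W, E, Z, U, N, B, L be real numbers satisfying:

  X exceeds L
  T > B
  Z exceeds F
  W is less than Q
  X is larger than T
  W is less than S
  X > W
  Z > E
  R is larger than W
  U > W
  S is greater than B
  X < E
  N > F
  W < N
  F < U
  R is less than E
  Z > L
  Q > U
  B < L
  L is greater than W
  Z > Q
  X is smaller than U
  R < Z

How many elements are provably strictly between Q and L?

Chaining upward from L reaches: X, U, E, Z.
Chaining downward from Q reaches: F, B, T, W, X, U.
Strictly between L and Q are those in both lists: X, U — 2 elements.

2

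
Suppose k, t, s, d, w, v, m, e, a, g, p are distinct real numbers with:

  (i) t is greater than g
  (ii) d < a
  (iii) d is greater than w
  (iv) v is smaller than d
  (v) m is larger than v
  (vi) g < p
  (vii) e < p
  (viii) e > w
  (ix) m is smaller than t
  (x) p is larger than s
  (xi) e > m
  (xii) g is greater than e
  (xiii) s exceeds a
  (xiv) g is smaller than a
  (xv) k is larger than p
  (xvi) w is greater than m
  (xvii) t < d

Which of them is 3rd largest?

s

Piecing the relations together gives one ordering: v < m < w < e < g < t < d < a < s < p < k.
The 3rd largest is s.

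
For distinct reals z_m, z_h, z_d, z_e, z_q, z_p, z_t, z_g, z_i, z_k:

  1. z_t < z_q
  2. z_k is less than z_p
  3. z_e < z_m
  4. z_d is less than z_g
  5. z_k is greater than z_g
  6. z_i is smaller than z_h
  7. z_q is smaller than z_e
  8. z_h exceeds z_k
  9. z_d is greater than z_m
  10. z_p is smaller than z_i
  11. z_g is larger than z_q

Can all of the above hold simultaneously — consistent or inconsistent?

The single ordering z_t < z_q < z_e < z_m < z_d < z_g < z_k < z_p < z_i < z_h satisfies every listed relation, so no contradiction arises.

consistent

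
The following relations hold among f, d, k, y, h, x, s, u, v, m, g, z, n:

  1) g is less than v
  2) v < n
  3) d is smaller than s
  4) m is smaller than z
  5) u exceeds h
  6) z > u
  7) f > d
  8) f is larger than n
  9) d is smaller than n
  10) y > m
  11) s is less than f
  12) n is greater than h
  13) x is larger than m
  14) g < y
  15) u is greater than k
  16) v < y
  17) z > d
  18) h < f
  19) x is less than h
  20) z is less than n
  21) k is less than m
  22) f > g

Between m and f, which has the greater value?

Chaining the given relations: m < x < h < u < z < n < f.
So m < f; f is the larger of the two.

f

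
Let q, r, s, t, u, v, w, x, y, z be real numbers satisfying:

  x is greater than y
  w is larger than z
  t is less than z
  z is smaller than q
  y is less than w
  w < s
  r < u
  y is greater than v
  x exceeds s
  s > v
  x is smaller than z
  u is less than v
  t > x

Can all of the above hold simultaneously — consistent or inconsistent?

inconsistent

Chaining the given relations yields w < s < x < t < z, so w < z. But one relation states z < w. These cannot both hold.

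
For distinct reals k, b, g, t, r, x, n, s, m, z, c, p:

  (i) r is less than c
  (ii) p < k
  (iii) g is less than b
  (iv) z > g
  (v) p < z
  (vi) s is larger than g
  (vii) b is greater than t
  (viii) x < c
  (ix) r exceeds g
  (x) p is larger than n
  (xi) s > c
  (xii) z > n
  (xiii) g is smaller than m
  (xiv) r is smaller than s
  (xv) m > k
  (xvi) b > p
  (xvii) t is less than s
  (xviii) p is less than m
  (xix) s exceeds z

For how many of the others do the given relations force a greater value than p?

5

From p the given relations immediately reach z, k, m, b.
From those, s — 5 in total.
No other element is forced above p by the given relations, so the count is 5.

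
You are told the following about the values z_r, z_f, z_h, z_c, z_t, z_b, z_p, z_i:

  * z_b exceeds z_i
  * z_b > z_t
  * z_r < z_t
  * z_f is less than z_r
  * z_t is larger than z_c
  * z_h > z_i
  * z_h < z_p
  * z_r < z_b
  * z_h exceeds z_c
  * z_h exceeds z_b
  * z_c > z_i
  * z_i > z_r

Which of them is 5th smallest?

z_t

The consecutive relations fix a unique order: z_f < z_r < z_i < z_c < z_t < z_b < z_h < z_p.
The 5th smallest is z_t.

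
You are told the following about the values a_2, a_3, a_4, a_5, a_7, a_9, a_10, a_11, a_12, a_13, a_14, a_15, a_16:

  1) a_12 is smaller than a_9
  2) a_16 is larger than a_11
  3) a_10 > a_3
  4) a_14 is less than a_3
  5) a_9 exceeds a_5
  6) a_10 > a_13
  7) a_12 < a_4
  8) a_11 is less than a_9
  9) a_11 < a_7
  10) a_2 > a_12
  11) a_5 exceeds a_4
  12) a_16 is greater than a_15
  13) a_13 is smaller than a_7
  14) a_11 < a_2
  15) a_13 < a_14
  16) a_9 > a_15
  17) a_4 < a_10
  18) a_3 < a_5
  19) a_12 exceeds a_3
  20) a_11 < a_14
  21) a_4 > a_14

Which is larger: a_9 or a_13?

a_9

The relevant relations are a_13 < a_14; a_14 < a_3; a_3 < a_12; a_12 < a_4; a_4 < a_5; a_5 < a_9.
Together: a_13 < a_14 < a_3 < a_12 < a_4 < a_5 < a_9.
So a_13 < a_9; a_9 is the larger of the two.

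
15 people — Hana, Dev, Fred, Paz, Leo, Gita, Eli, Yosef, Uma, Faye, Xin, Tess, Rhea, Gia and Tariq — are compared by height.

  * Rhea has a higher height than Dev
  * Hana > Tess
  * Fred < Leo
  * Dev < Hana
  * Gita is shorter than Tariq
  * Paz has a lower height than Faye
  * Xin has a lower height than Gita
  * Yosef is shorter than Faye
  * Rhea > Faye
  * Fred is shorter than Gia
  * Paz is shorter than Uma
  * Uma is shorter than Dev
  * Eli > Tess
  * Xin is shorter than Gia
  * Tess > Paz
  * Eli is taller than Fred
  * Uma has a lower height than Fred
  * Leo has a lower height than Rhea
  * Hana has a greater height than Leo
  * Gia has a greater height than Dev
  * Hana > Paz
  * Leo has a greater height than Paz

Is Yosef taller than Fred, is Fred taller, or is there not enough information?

undetermined

Following every chain through Yosef: above Yosef we get Faye, Rhea.
Fred is not reached, and no chain runs the other way from Fred to Yosef.
So the given relations leave the order of Yosef and Fred undetermined.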